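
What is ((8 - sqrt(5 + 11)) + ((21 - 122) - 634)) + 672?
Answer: -59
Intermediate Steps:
((8 - sqrt(5 + 11)) + ((21 - 122) - 634)) + 672 = ((8 - sqrt(16)) + (-101 - 634)) + 672 = ((8 - 1*4) - 735) + 672 = ((8 - 4) - 735) + 672 = (4 - 735) + 672 = -731 + 672 = -59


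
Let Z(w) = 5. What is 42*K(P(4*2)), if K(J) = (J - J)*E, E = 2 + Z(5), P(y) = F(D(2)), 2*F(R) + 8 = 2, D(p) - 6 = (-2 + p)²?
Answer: 0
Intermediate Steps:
D(p) = 6 + (-2 + p)²
F(R) = -3 (F(R) = -4 + (½)*2 = -4 + 1 = -3)
P(y) = -3
E = 7 (E = 2 + 5 = 7)
K(J) = 0 (K(J) = (J - J)*7 = 0*7 = 0)
42*K(P(4*2)) = 42*0 = 0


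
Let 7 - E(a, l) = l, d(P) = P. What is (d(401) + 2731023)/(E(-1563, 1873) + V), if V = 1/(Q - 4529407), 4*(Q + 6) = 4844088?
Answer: -9063932818784/6192117607 ≈ -1463.8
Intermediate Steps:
Q = 1211016 (Q = -6 + (¼)*4844088 = -6 + 1211022 = 1211016)
E(a, l) = 7 - l
V = -1/3318391 (V = 1/(1211016 - 4529407) = 1/(-3318391) = -1/3318391 ≈ -3.0135e-7)
(d(401) + 2731023)/(E(-1563, 1873) + V) = (401 + 2731023)/((7 - 1*1873) - 1/3318391) = 2731424/((7 - 1873) - 1/3318391) = 2731424/(-1866 - 1/3318391) = 2731424/(-6192117607/3318391) = 2731424*(-3318391/6192117607) = -9063932818784/6192117607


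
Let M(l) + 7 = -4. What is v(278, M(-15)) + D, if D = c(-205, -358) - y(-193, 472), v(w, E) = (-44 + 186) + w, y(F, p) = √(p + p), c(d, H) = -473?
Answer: -53 - 4*√59 ≈ -83.725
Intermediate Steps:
M(l) = -11 (M(l) = -7 - 4 = -11)
y(F, p) = √2*√p (y(F, p) = √(2*p) = √2*√p)
v(w, E) = 142 + w
D = -473 - 4*√59 (D = -473 - √2*√472 = -473 - √2*2*√118 = -473 - 4*√59 ≈ -503.72)
v(278, M(-15)) + D = (142 + 278) + (-473 - 4*√59) = 420 + (-473 - 4*√59) = -53 - 4*√59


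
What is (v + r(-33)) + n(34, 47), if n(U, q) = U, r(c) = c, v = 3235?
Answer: 3236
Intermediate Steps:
(v + r(-33)) + n(34, 47) = (3235 - 33) + 34 = 3202 + 34 = 3236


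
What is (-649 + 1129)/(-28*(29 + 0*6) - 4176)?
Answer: -120/1247 ≈ -0.096231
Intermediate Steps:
(-649 + 1129)/(-28*(29 + 0*6) - 4176) = 480/(-28*(29 + 0) - 4176) = 480/(-28*29 - 4176) = 480/(-812 - 4176) = 480/(-4988) = 480*(-1/4988) = -120/1247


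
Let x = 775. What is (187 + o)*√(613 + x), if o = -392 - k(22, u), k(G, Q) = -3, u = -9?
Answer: -404*√347 ≈ -7525.7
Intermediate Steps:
o = -389 (o = -392 - 1*(-3) = -392 + 3 = -389)
(187 + o)*√(613 + x) = (187 - 389)*√(613 + 775) = -404*√347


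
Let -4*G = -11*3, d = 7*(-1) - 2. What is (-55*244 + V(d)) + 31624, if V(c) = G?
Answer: 72849/4 ≈ 18212.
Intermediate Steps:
d = -9 (d = -7 - 2 = -9)
G = 33/4 (G = -(-11)*3/4 = -¼*(-33) = 33/4 ≈ 8.2500)
V(c) = 33/4
(-55*244 + V(d)) + 31624 = (-55*244 + 33/4) + 31624 = (-13420 + 33/4) + 31624 = -53647/4 + 31624 = 72849/4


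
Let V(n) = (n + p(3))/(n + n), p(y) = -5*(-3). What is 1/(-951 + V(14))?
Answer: -28/26599 ≈ -0.0010527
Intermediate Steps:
p(y) = 15
V(n) = (15 + n)/(2*n) (V(n) = (n + 15)/(n + n) = (15 + n)/((2*n)) = (15 + n)*(1/(2*n)) = (15 + n)/(2*n))
1/(-951 + V(14)) = 1/(-951 + (1/2)*(15 + 14)/14) = 1/(-951 + (1/2)*(1/14)*29) = 1/(-951 + 29/28) = 1/(-26599/28) = -28/26599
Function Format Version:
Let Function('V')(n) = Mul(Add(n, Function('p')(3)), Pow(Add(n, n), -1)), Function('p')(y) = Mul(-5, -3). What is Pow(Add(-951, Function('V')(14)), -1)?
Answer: Rational(-28, 26599) ≈ -0.0010527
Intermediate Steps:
Function('p')(y) = 15
Function('V')(n) = Mul(Rational(1, 2), Pow(n, -1), Add(15, n)) (Function('V')(n) = Mul(Add(n, 15), Pow(Add(n, n), -1)) = Mul(Add(15, n), Pow(Mul(2, n), -1)) = Mul(Add(15, n), Mul(Rational(1, 2), Pow(n, -1))) = Mul(Rational(1, 2), Pow(n, -1), Add(15, n)))
Pow(Add(-951, Function('V')(14)), -1) = Pow(Add(-951, Mul(Rational(1, 2), Pow(14, -1), Add(15, 14))), -1) = Pow(Add(-951, Mul(Rational(1, 2), Rational(1, 14), 29)), -1) = Pow(Add(-951, Rational(29, 28)), -1) = Pow(Rational(-26599, 28), -1) = Rational(-28, 26599)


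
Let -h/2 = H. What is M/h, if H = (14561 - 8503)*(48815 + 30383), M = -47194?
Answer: 3371/68540212 ≈ 4.9183e-5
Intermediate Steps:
H = 479781484 (H = 6058*79198 = 479781484)
h = -959562968 (h = -2*479781484 = -959562968)
M/h = -47194/(-959562968) = -47194*(-1/959562968) = 3371/68540212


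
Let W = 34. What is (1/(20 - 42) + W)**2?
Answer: 558009/484 ≈ 1152.9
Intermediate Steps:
(1/(20 - 42) + W)**2 = (1/(20 - 42) + 34)**2 = (1/(-22) + 34)**2 = (-1/22 + 34)**2 = (747/22)**2 = 558009/484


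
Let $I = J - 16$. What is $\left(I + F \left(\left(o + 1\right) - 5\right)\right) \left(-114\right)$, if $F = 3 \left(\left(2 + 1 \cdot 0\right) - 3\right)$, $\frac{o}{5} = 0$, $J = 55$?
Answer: $-5814$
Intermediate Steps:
$o = 0$ ($o = 5 \cdot 0 = 0$)
$I = 39$ ($I = 55 - 16 = 39$)
$F = -3$ ($F = 3 \left(\left(2 + 0\right) - 3\right) = 3 \left(2 - 3\right) = 3 \left(-1\right) = -3$)
$\left(I + F \left(\left(o + 1\right) - 5\right)\right) \left(-114\right) = \left(39 - 3 \left(\left(0 + 1\right) - 5\right)\right) \left(-114\right) = \left(39 - 3 \left(1 - 5\right)\right) \left(-114\right) = \left(39 - -12\right) \left(-114\right) = \left(39 + 12\right) \left(-114\right) = 51 \left(-114\right) = -5814$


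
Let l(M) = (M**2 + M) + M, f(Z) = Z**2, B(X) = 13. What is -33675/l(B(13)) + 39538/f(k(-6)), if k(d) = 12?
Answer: 95357/936 ≈ 101.88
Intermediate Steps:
l(M) = M**2 + 2*M (l(M) = (M + M**2) + M = M**2 + 2*M)
-33675/l(B(13)) + 39538/f(k(-6)) = -33675*1/(13*(2 + 13)) + 39538/(12**2) = -33675/(13*15) + 39538/144 = -33675/195 + 39538*(1/144) = -33675*1/195 + 19769/72 = -2245/13 + 19769/72 = 95357/936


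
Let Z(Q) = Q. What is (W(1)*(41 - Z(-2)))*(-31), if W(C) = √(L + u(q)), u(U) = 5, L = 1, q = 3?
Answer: -1333*√6 ≈ -3265.2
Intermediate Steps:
W(C) = √6 (W(C) = √(1 + 5) = √6)
(W(1)*(41 - Z(-2)))*(-31) = (√6*(41 - 1*(-2)))*(-31) = (√6*(41 + 2))*(-31) = (√6*43)*(-31) = (43*√6)*(-31) = -1333*√6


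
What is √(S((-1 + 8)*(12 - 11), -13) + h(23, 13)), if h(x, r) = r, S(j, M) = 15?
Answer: 2*√7 ≈ 5.2915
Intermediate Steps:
√(S((-1 + 8)*(12 - 11), -13) + h(23, 13)) = √(15 + 13) = √28 = 2*√7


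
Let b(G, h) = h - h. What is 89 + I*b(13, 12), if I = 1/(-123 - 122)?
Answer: 89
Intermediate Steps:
b(G, h) = 0
I = -1/245 (I = 1/(-245) = -1/245 ≈ -0.0040816)
89 + I*b(13, 12) = 89 - 1/245*0 = 89 + 0 = 89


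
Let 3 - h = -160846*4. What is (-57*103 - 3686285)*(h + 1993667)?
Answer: -9736414748424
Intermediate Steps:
h = 643387 (h = 3 - (-160846)*4 = 3 - 1*(-643384) = 3 + 643384 = 643387)
(-57*103 - 3686285)*(h + 1993667) = (-57*103 - 3686285)*(643387 + 1993667) = (-5871 - 3686285)*2637054 = -3692156*2637054 = -9736414748424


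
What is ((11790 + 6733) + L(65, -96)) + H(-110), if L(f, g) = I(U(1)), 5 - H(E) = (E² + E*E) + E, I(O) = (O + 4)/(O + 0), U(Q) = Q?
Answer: -5557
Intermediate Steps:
I(O) = (4 + O)/O
H(E) = 5 - E - 2*E² (H(E) = 5 - ((E² + E*E) + E) = 5 - ((E² + E²) + E) = 5 - (2*E² + E) = 5 - (E + 2*E²) = 5 + (-E - 2*E²) = 5 - E - 2*E²)
L(f, g) = 5 (L(f, g) = (4 + 1)/1 = 1*5 = 5)
((11790 + 6733) + L(65, -96)) + H(-110) = ((11790 + 6733) + 5) + (5 - 1*(-110) - 2*(-110)²) = (18523 + 5) + (5 + 110 - 2*12100) = 18528 + (5 + 110 - 24200) = 18528 - 24085 = -5557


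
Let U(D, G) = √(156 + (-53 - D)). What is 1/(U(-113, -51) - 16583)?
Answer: -16583/274995673 - 6*√6/274995673 ≈ -6.0356e-5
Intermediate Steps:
U(D, G) = √(103 - D)
1/(U(-113, -51) - 16583) = 1/(√(103 - 1*(-113)) - 16583) = 1/(√(103 + 113) - 16583) = 1/(√216 - 16583) = 1/(6*√6 - 16583) = 1/(-16583 + 6*√6)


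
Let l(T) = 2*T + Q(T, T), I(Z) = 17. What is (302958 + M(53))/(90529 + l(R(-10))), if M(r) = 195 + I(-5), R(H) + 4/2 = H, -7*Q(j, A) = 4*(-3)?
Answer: 2122190/633547 ≈ 3.3497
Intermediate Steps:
Q(j, A) = 12/7 (Q(j, A) = -4*(-3)/7 = -⅐*(-12) = 12/7)
R(H) = -2 + H
M(r) = 212 (M(r) = 195 + 17 = 212)
l(T) = 12/7 + 2*T (l(T) = 2*T + 12/7 = 12/7 + 2*T)
(302958 + M(53))/(90529 + l(R(-10))) = (302958 + 212)/(90529 + (12/7 + 2*(-2 - 10))) = 303170/(90529 + (12/7 + 2*(-12))) = 303170/(90529 + (12/7 - 24)) = 303170/(90529 - 156/7) = 303170/(633547/7) = 303170*(7/633547) = 2122190/633547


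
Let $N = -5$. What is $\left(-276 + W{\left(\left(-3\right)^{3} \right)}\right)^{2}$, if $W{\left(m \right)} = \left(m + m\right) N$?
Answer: $36$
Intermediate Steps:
$W{\left(m \right)} = - 10 m$ ($W{\left(m \right)} = \left(m + m\right) \left(-5\right) = 2 m \left(-5\right) = - 10 m$)
$\left(-276 + W{\left(\left(-3\right)^{3} \right)}\right)^{2} = \left(-276 - 10 \left(-3\right)^{3}\right)^{2} = \left(-276 - -270\right)^{2} = \left(-276 + 270\right)^{2} = \left(-6\right)^{2} = 36$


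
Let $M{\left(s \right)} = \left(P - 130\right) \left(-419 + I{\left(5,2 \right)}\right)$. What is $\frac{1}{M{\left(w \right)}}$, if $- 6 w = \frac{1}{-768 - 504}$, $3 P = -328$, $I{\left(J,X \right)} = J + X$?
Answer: $\frac{3}{295816} \approx 1.0141 \cdot 10^{-5}$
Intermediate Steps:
$P = - \frac{328}{3}$ ($P = \frac{1}{3} \left(-328\right) = - \frac{328}{3} \approx -109.33$)
$w = \frac{1}{7632}$ ($w = - \frac{1}{6 \left(-768 - 504\right)} = - \frac{1}{6 \left(-1272\right)} = \left(- \frac{1}{6}\right) \left(- \frac{1}{1272}\right) = \frac{1}{7632} \approx 0.00013103$)
$M{\left(s \right)} = \frac{295816}{3}$ ($M{\left(s \right)} = \left(- \frac{328}{3} - 130\right) \left(-419 + \left(5 + 2\right)\right) = - \frac{718 \left(-419 + 7\right)}{3} = \left(- \frac{718}{3}\right) \left(-412\right) = \frac{295816}{3}$)
$\frac{1}{M{\left(w \right)}} = \frac{1}{\frac{295816}{3}} = \frac{3}{295816}$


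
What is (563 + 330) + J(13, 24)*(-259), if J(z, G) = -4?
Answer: 1929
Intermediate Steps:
(563 + 330) + J(13, 24)*(-259) = (563 + 330) - 4*(-259) = 893 + 1036 = 1929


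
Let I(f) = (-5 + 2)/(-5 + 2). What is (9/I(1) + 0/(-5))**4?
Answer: 6561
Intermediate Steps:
I(f) = 1 (I(f) = -3/(-3) = -3*(-1/3) = 1)
(9/I(1) + 0/(-5))**4 = (9/1 + 0/(-5))**4 = (9*1 + 0*(-1/5))**4 = (9 + 0)**4 = 9**4 = 6561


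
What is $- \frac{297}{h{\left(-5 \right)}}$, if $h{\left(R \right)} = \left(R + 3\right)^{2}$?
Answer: $- \frac{297}{4} \approx -74.25$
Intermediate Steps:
$h{\left(R \right)} = \left(3 + R\right)^{2}$
$- \frac{297}{h{\left(-5 \right)}} = - \frac{297}{\left(3 - 5\right)^{2}} = - \frac{297}{\left(-2\right)^{2}} = - \frac{297}{4}$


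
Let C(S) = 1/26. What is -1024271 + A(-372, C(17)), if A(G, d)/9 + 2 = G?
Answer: -1027637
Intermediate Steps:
C(S) = 1/26
A(G, d) = -18 + 9*G
-1024271 + A(-372, C(17)) = -1024271 + (-18 + 9*(-372)) = -1024271 + (-18 - 3348) = -1024271 - 3366 = -1027637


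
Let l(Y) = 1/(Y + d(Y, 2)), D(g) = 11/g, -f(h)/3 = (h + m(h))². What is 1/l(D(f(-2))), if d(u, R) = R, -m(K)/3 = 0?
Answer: 13/12 ≈ 1.0833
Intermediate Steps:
m(K) = 0 (m(K) = -3*0 = 0)
f(h) = -3*h² (f(h) = -3*(h + 0)² = -3*h²)
l(Y) = 1/(2 + Y) (l(Y) = 1/(Y + 2) = 1/(2 + Y))
1/l(D(f(-2))) = 1/(1/(2 + 11/((-3*(-2)²)))) = 1/(1/(2 + 11/((-3*4)))) = 1/(1/(2 + 11/(-12))) = 1/(1/(2 + 11*(-1/12))) = 1/(1/(2 - 11/12)) = 1/(1/(13/12)) = 1/(12/13) = 13/12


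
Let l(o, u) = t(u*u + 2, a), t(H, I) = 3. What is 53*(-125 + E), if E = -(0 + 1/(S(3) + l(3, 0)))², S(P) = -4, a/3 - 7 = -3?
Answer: -6678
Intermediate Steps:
a = 12 (a = 21 + 3*(-3) = 21 - 9 = 12)
l(o, u) = 3
E = -1 (E = -(0 + 1/(-4 + 3))² = -(0 + 1/(-1))² = -(0 - 1)² = -1*(-1)² = -1*1 = -1)
53*(-125 + E) = 53*(-125 - 1) = 53*(-126) = -6678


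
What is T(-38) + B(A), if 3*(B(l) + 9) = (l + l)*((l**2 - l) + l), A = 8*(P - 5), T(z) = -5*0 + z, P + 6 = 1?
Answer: -1024141/3 ≈ -3.4138e+5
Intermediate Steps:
P = -5 (P = -6 + 1 = -5)
T(z) = z (T(z) = 0 + z = z)
A = -80 (A = 8*(-5 - 5) = 8*(-10) = -80)
B(l) = -9 + 2*l**3/3 (B(l) = -9 + ((l + l)*((l**2 - l) + l))/3 = -9 + ((2*l)*l**2)/3 = -9 + (2*l**3)/3 = -9 + 2*l**3/3)
T(-38) + B(A) = -38 + (-9 + (2/3)*(-80)**3) = -38 + (-9 + (2/3)*(-512000)) = -38 + (-9 - 1024000/3) = -38 - 1024027/3 = -1024141/3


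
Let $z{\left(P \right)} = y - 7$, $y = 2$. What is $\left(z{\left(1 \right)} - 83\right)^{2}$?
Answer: $7744$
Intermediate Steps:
$z{\left(P \right)} = -5$ ($z{\left(P \right)} = 2 - 7 = -5$)
$\left(z{\left(1 \right)} - 83\right)^{2} = \left(-5 - 83\right)^{2} = \left(-88\right)^{2} = 7744$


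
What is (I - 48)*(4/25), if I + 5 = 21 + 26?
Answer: -24/25 ≈ -0.96000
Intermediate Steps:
I = 42 (I = -5 + (21 + 26) = -5 + 47 = 42)
(I - 48)*(4/25) = (42 - 48)*(4/25) = -24/25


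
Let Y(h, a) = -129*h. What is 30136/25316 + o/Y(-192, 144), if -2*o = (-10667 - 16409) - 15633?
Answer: 643509485/313513344 ≈ 2.0526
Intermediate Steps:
o = 42709/2 (o = -((-10667 - 16409) - 15633)/2 = -(-27076 - 15633)/2 = -½*(-42709) = 42709/2 ≈ 21355.)
30136/25316 + o/Y(-192, 144) = 30136/25316 + 42709/(2*((-129*(-192)))) = 30136*(1/25316) + (42709/2)/24768 = 7534/6329 + (42709/2)*(1/24768) = 7534/6329 + 42709/49536 = 643509485/313513344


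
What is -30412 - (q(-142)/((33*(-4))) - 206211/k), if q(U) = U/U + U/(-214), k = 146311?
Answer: -259683284863/8539242 ≈ -30411.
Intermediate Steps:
q(U) = 1 - U/214 (q(U) = 1 + U*(-1/214) = 1 - U/214)
-30412 - (q(-142)/((33*(-4))) - 206211/k) = -30412 - ((1 - 1/214*(-142))/((33*(-4))) - 206211/146311) = -30412 - ((1 + 71/107)/(-132) - 206211*1/146311) = -30412 - ((178/107)*(-1/132) - 206211/146311) = -30412 - (-89/7062 - 206211/146311) = -30412 - 1*(-12142841/8539242) = -30412 + 12142841/8539242 = -259683284863/8539242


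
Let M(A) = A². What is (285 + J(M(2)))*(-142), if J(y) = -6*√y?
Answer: -38766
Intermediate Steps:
(285 + J(M(2)))*(-142) = (285 - 6*√(2²))*(-142) = (285 - 6*√4)*(-142) = (285 - 6*2)*(-142) = (285 - 12)*(-142) = 273*(-142) = -38766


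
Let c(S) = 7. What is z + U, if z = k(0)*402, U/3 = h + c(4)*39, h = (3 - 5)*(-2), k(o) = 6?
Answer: 3243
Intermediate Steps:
h = 4 (h = -2*(-2) = 4)
U = 831 (U = 3*(4 + 7*39) = 3*(4 + 273) = 3*277 = 831)
z = 2412 (z = 6*402 = 2412)
z + U = 2412 + 831 = 3243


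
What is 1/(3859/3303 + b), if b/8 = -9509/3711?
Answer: -4085811/78981689 ≈ -0.051731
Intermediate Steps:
b = -76072/3711 (b = 8*(-9509/3711) = -76072/3711 ≈ -20.499)
1/(3859/3303 + b) = 1/(3859/3303 - 76072/3711) = 1/(-78981689/4085811) = -4085811/78981689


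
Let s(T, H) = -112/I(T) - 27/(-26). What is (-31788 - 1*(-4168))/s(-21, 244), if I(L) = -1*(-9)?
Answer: 6463080/2669 ≈ 2421.5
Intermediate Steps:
I(L) = 9
s(T, H) = -2669/234 (s(T, H) = -112/9 - 27/(-26) = -112*⅑ - 27*(-1/26) = -112/9 + 27/26 = -2669/234)
(-31788 - 1*(-4168))/s(-21, 244) = (-31788 - 1*(-4168))/(-2669/234) = (-31788 + 4168)*(-234/2669) = -27620*(-234/2669) = 6463080/2669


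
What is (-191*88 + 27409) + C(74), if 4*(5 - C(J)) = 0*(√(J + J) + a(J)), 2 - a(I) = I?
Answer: 10606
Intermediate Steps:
a(I) = 2 - I
C(J) = 5 (C(J) = 5 - 0*(√(J + J) + (2 - J)) = 5 - 0*(√(2*J) + (2 - J)) = 5 - 0*(√2*√J + (2 - J)) = 5 - 0*(2 - J + √2*√J) = 5 - ¼*0 = 5 + 0 = 5)
(-191*88 + 27409) + C(74) = (-191*88 + 27409) + 5 = (-16808 + 27409) + 5 = 10601 + 5 = 10606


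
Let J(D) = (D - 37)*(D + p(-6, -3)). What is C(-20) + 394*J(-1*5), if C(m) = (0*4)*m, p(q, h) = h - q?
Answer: 33096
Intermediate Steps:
C(m) = 0 (C(m) = 0*m = 0)
J(D) = (-37 + D)*(3 + D) (J(D) = (D - 37)*(D + (-3 - 1*(-6))) = (-37 + D)*(D + (-3 + 6)) = (-37 + D)*(D + 3) = (-37 + D)*(3 + D))
C(-20) + 394*J(-1*5) = 0 + 394*(-111 + (-1*5)**2 - (-34)*5) = 0 + 394*(-111 + (-5)**2 - 34*(-5)) = 0 + 394*(-111 + 25 + 170) = 0 + 394*84 = 0 + 33096 = 33096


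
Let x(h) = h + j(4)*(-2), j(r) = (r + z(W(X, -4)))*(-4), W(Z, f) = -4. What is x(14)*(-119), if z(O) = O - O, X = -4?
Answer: -5474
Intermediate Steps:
z(O) = 0
j(r) = -4*r (j(r) = (r + 0)*(-4) = r*(-4) = -4*r)
x(h) = 32 + h (x(h) = h - 4*4*(-2) = h - 16*(-2) = h + 32 = 32 + h)
x(14)*(-119) = (32 + 14)*(-119) = 46*(-119) = -5474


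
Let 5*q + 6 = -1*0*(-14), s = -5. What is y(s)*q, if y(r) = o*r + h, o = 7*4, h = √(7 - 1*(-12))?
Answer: 168 - 6*√19/5 ≈ 162.77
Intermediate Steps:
h = √19 (h = √(7 + 12) = √19 ≈ 4.3589)
q = -6/5 (q = -6/5 + (-1*0*(-14))/5 = -6/5 + (0*(-14))/5 = -6/5 + (⅕)*0 = -6/5 + 0 = -6/5 ≈ -1.2000)
o = 28
y(r) = √19 + 28*r (y(r) = 28*r + √19 = √19 + 28*r)
y(s)*q = (√19 + 28*(-5))*(-6/5) = (√19 - 140)*(-6/5) = (-140 + √19)*(-6/5) = 168 - 6*√19/5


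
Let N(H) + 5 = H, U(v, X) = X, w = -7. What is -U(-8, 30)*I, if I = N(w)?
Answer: 360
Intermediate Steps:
N(H) = -5 + H
I = -12 (I = -5 - 7 = -12)
-U(-8, 30)*I = -30*(-12) = -1*(-360) = 360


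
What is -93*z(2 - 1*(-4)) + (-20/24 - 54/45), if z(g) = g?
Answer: -16801/30 ≈ -560.03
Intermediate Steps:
-93*z(2 - 1*(-4)) + (-20/24 - 54/45) = -93*(2 - 1*(-4)) + (-20/24 - 54/45) = -93*(2 + 4) + (-20*1/24 - 54*1/45) = -93*6 + (-⅚ - 6/5) = -558 - 61/30 = -16801/30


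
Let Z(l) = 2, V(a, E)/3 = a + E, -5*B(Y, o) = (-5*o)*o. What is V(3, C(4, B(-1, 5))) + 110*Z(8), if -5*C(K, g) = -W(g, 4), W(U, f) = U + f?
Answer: 1232/5 ≈ 246.40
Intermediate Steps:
B(Y, o) = o**2 (B(Y, o) = -(-5*o)*o/5 = -(-1)*o**2 = o**2)
C(K, g) = 4/5 + g/5 (C(K, g) = -(-1)*(g + 4)/5 = -(-1)*(4 + g)/5 = -(-4 - g)/5 = 4/5 + g/5)
V(a, E) = 3*E + 3*a (V(a, E) = 3*(a + E) = 3*(E + a) = 3*E + 3*a)
V(3, C(4, B(-1, 5))) + 110*Z(8) = (3*(4/5 + (1/5)*5**2) + 3*3) + 110*2 = (3*(4/5 + (1/5)*25) + 9) + 220 = (3*(4/5 + 5) + 9) + 220 = (3*(29/5) + 9) + 220 = (87/5 + 9) + 220 = 132/5 + 220 = 1232/5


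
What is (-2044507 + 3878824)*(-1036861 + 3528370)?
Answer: 4570217314353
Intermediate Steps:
(-2044507 + 3878824)*(-1036861 + 3528370) = 1834317*2491509 = 4570217314353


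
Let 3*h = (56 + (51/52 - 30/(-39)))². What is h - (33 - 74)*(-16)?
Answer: 7291/16 ≈ 455.69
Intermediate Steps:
h = 17787/16 (h = (56 + (51/52 - 30/(-39)))²/3 = (56 + (51*(1/52) - 30*(-1/39)))²/3 = (56 + (51/52 + 10/13))²/3 = (56 + 7/4)²/3 = (231/4)²/3 = (⅓)*(53361/16) = 17787/16 ≈ 1111.7)
h - (33 - 74)*(-16) = 17787/16 - (33 - 74)*(-16) = 17787/16 - (-41)*(-16) = 17787/16 - 1*656 = 17787/16 - 656 = 7291/16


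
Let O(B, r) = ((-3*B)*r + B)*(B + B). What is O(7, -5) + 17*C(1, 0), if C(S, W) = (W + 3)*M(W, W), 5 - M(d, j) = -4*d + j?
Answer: 1823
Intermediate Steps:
M(d, j) = 5 - j + 4*d (M(d, j) = 5 - (-4*d + j) = 5 - (j - 4*d) = 5 + (-j + 4*d) = 5 - j + 4*d)
C(S, W) = (3 + W)*(5 + 3*W) (C(S, W) = (W + 3)*(5 - W + 4*W) = (3 + W)*(5 + 3*W))
O(B, r) = 2*B*(B - 3*B*r) (O(B, r) = (-3*B*r + B)*(2*B) = (B - 3*B*r)*(2*B) = 2*B*(B - 3*B*r))
O(7, -5) + 17*C(1, 0) = 7²*(2 - 6*(-5)) + 17*((3 + 0)*(5 + 3*0)) = 49*(2 + 30) + 17*(3*(5 + 0)) = 49*32 + 17*(3*5) = 1568 + 17*15 = 1568 + 255 = 1823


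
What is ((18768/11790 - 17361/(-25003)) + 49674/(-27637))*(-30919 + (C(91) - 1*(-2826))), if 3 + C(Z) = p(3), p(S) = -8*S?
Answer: -3733005209093992/271566109023 ≈ -13746.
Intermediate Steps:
C(Z) = -27 (C(Z) = -3 - 8*3 = -3 - 24 = -27)
((18768/11790 - 17361/(-25003)) + 49674/(-27637))*(-30919 + (C(91) - 1*(-2826))) = ((18768/11790 - 17361/(-25003)) + 49674/(-27637))*(-30919 + (-27 - 1*(-2826))) = ((18768*(1/11790) - 17361*(-1/25003)) + 49674*(-1/27637))*(-30919 + (-27 + 2826)) = ((3128/1965 + 17361/25003) - 49674/27637)*(-30919 + 2799) = (112323749/49130895 - 49674/27637)*(-28120) = (663763372883/1357830545115)*(-28120) = -3733005209093992/271566109023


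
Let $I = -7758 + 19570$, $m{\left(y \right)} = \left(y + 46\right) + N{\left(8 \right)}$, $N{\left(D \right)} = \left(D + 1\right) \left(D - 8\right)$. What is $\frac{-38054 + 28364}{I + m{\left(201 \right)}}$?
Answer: $- \frac{9690}{12059} \approx -0.80355$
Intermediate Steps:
$N{\left(D \right)} = \left(1 + D\right) \left(-8 + D\right)$
$m{\left(y \right)} = 46 + y$ ($m{\left(y \right)} = \left(y + 46\right) - \left(64 - 64\right) = \left(46 + y\right) - 0 = \left(46 + y\right) + 0 = 46 + y$)
$I = 11812$
$\frac{-38054 + 28364}{I + m{\left(201 \right)}} = \frac{-38054 + 28364}{11812 + \left(46 + 201\right)} = - \frac{9690}{11812 + 247} = - \frac{9690}{12059}$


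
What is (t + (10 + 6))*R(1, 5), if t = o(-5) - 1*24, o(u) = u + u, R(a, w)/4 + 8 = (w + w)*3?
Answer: -1584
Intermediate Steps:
R(a, w) = -32 + 24*w (R(a, w) = -32 + 4*((w + w)*3) = -32 + 4*((2*w)*3) = -32 + 4*(6*w) = -32 + 24*w)
o(u) = 2*u
t = -34 (t = 2*(-5) - 1*24 = -10 - 24 = -34)
(t + (10 + 6))*R(1, 5) = (-34 + (10 + 6))*(-32 + 24*5) = (-34 + 16)*(-32 + 120) = -18*88 = -1584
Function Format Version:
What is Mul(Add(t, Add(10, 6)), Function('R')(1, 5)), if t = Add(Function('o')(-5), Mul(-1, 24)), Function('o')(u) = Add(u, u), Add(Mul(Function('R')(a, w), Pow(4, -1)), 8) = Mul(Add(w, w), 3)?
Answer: -1584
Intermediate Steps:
Function('R')(a, w) = Add(-32, Mul(24, w)) (Function('R')(a, w) = Add(-32, Mul(4, Mul(Add(w, w), 3))) = Add(-32, Mul(4, Mul(Mul(2, w), 3))) = Add(-32, Mul(4, Mul(6, w))) = Add(-32, Mul(24, w)))
Function('o')(u) = Mul(2, u)
t = -34 (t = Add(Mul(2, -5), Mul(-1, 24)) = Add(-10, -24) = -34)
Mul(Add(t, Add(10, 6)), Function('R')(1, 5)) = Mul(Add(-34, Add(10, 6)), Add(-32, Mul(24, 5))) = Mul(Add(-34, 16), Add(-32, 120)) = Mul(-18, 88) = -1584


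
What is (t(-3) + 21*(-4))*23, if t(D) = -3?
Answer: -2001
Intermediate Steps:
(t(-3) + 21*(-4))*23 = (-3 + 21*(-4))*23 = (-3 - 84)*23 = -87*23 = -2001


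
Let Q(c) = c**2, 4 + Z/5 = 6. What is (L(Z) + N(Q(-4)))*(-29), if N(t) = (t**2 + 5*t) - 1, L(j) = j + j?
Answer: -10295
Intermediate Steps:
Z = 10 (Z = -20 + 5*6 = -20 + 30 = 10)
L(j) = 2*j
N(t) = -1 + t**2 + 5*t
(L(Z) + N(Q(-4)))*(-29) = (2*10 + (-1 + ((-4)**2)**2 + 5*(-4)**2))*(-29) = (20 + (-1 + 16**2 + 5*16))*(-29) = (20 + (-1 + 256 + 80))*(-29) = (20 + 335)*(-29) = 355*(-29) = -10295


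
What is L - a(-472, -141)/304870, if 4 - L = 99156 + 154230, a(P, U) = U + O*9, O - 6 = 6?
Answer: -77248570307/304870 ≈ -2.5338e+5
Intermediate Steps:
O = 12 (O = 6 + 6 = 12)
a(P, U) = 108 + U (a(P, U) = U + 12*9 = U + 108 = 108 + U)
L = -253382 (L = 4 - (99156 + 154230) = 4 - 1*253386 = 4 - 253386 = -253382)
L - a(-472, -141)/304870 = -253382 - (108 - 141)/304870 = -253382 - (-33)/304870 = -253382 - 1*(-33/304870) = -253382 + 33/304870 = -77248570307/304870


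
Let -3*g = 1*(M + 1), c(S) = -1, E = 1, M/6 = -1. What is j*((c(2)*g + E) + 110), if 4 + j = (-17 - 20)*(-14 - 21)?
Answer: 423448/3 ≈ 1.4115e+5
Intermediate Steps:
M = -6 (M = 6*(-1) = -6)
j = 1291 (j = -4 + (-17 - 20)*(-14 - 21) = -4 - 37*(-35) = -4 + 1295 = 1291)
g = 5/3 (g = -(-6 + 1)/3 = -(-5)/3 = -⅓*(-5) = 5/3 ≈ 1.6667)
j*((c(2)*g + E) + 110) = 1291*((-1*5/3 + 1) + 110) = 1291*((-5/3 + 1) + 110) = 1291*(-⅔ + 110) = 1291*(328/3) = 423448/3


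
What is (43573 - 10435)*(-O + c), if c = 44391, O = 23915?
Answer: 678533688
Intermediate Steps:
(43573 - 10435)*(-O + c) = (43573 - 10435)*(-1*23915 + 44391) = 33138*(-23915 + 44391) = 33138*20476 = 678533688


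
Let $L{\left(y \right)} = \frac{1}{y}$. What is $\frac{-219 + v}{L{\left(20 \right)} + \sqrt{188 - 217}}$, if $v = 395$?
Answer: $\frac{3520}{11601} - \frac{70400 i \sqrt{29}}{11601} \approx 0.30342 - 32.68 i$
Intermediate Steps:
$\frac{-219 + v}{L{\left(20 \right)} + \sqrt{188 - 217}} = \frac{-219 + 395}{\frac{1}{20} + \sqrt{188 - 217}} = \frac{176}{\frac{1}{20} + \sqrt{-29}} = \frac{176}{\frac{1}{20} + i \sqrt{29}}$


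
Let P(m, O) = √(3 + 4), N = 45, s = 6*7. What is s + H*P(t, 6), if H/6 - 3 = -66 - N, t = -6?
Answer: 42 - 648*√7 ≈ -1672.4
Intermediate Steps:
s = 42
P(m, O) = √7
H = -648 (H = 18 + 6*(-66 - 1*45) = 18 + 6*(-66 - 45) = 18 + 6*(-111) = 18 - 666 = -648)
s + H*P(t, 6) = 42 - 648*√7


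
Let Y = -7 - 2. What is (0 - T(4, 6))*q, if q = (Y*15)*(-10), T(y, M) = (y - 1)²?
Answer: -12150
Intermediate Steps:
Y = -9
T(y, M) = (-1 + y)²
q = 1350 (q = -9*15*(-10) = -135*(-10) = 1350)
(0 - T(4, 6))*q = (0 - (-1 + 4)²)*1350 = (0 - 1*3²)*1350 = (0 - 1*9)*1350 = (0 - 9)*1350 = -9*1350 = -12150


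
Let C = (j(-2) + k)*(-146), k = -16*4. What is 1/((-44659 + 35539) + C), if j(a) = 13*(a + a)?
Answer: 1/7816 ≈ 0.00012794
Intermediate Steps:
k = -64
j(a) = 26*a (j(a) = 13*(2*a) = 26*a)
C = 16936 (C = (26*(-2) - 64)*(-146) = (-52 - 64)*(-146) = -116*(-146) = 16936)
1/((-44659 + 35539) + C) = 1/((-44659 + 35539) + 16936) = 1/(-9120 + 16936) = 1/7816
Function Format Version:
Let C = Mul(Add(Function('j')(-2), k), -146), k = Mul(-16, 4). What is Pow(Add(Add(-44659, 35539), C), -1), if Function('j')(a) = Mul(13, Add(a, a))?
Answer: Rational(1, 7816) ≈ 0.00012794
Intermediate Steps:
k = -64
Function('j')(a) = Mul(26, a) (Function('j')(a) = Mul(13, Mul(2, a)) = Mul(26, a))
C = 16936 (C = Mul(Add(Mul(26, -2), -64), -146) = Mul(Add(-52, -64), -146) = Mul(-116, -146) = 16936)
Pow(Add(Add(-44659, 35539), C), -1) = Pow(Add(Add(-44659, 35539), 16936), -1) = Pow(Add(-9120, 16936), -1) = Pow(7816, -1) = Rational(1, 7816)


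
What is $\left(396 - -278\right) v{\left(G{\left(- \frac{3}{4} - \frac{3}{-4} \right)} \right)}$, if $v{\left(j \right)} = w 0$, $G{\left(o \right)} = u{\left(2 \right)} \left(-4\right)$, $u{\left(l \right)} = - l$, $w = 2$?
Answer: $0$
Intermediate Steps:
$G{\left(o \right)} = 8$ ($G{\left(o \right)} = \left(-1\right) 2 \left(-4\right) = \left(-2\right) \left(-4\right) = 8$)
$v{\left(j \right)} = 0$ ($v{\left(j \right)} = 2 \cdot 0 = 0$)
$\left(396 - -278\right) v{\left(G{\left(- \frac{3}{4} - \frac{3}{-4} \right)} \right)} = \left(396 - -278\right) 0 = \left(396 + 278\right) 0 = 674 \cdot 0 = 0$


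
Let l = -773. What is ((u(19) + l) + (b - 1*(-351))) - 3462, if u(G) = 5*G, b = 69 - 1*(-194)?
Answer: -3526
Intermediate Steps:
b = 263 (b = 69 + 194 = 263)
((u(19) + l) + (b - 1*(-351))) - 3462 = ((5*19 - 773) + (263 - 1*(-351))) - 3462 = ((95 - 773) + (263 + 351)) - 3462 = (-678 + 614) - 3462 = -64 - 3462 = -3526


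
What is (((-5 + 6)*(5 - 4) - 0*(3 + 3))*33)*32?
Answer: 1056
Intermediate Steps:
(((-5 + 6)*(5 - 4) - 0*(3 + 3))*33)*32 = ((1*1 - 0*6)*33)*32 = ((1 - 3*0)*33)*32 = ((1 + 0)*33)*32 = (1*33)*32 = 33*32 = 1056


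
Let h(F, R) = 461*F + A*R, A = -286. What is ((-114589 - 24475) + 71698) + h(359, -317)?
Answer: 188795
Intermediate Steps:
h(F, R) = -286*R + 461*F (h(F, R) = 461*F - 286*R = -286*R + 461*F)
((-114589 - 24475) + 71698) + h(359, -317) = ((-114589 - 24475) + 71698) + (-286*(-317) + 461*359) = (-139064 + 71698) + (90662 + 165499) = -67366 + 256161 = 188795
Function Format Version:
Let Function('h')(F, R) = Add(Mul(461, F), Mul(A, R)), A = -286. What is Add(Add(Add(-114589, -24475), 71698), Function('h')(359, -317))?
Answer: 188795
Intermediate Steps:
Function('h')(F, R) = Add(Mul(-286, R), Mul(461, F)) (Function('h')(F, R) = Add(Mul(461, F), Mul(-286, R)) = Add(Mul(-286, R), Mul(461, F)))
Add(Add(Add(-114589, -24475), 71698), Function('h')(359, -317)) = Add(Add(Add(-114589, -24475), 71698), Add(Mul(-286, -317), Mul(461, 359))) = Add(Add(-139064, 71698), Add(90662, 165499)) = Add(-67366, 256161) = 188795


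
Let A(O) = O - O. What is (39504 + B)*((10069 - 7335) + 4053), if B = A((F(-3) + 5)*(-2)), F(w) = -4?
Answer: 268113648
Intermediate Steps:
A(O) = 0
B = 0
(39504 + B)*((10069 - 7335) + 4053) = (39504 + 0)*((10069 - 7335) + 4053) = 39504*(2734 + 4053) = 39504*6787 = 268113648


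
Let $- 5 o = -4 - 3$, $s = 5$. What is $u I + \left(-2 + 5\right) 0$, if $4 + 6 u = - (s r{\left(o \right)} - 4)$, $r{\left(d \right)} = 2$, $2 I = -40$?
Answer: $\frac{100}{3} \approx 33.333$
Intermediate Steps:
$I = -20$ ($I = \frac{1}{2} \left(-40\right) = -20$)
$o = \frac{7}{5}$ ($o = - \frac{-4 - 3}{5} = \left(- \frac{1}{5}\right) \left(-7\right) = \frac{7}{5} \approx 1.4$)
$u = - \frac{5}{3}$ ($u = - \frac{2}{3} + \frac{\left(-1\right) \left(5 \cdot 2 - 4\right)}{6} = - \frac{2}{3} + \frac{\left(-1\right) \left(10 - 4\right)}{6} = - \frac{2}{3} + \frac{\left(-1\right) 6}{6} = - \frac{2}{3} + \frac{1}{6} \left(-6\right) = - \frac{2}{3} - 1 = - \frac{5}{3} \approx -1.6667$)
$u I + \left(-2 + 5\right) 0 = \left(- \frac{5}{3}\right) \left(-20\right) + \left(-2 + 5\right) 0 = \frac{100}{3} + 3 \cdot 0 = \frac{100}{3} + 0 = \frac{100}{3}$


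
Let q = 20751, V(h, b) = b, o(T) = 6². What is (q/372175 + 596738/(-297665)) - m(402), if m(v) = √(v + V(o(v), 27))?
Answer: -43182823747/22156694275 - √429 ≈ -22.661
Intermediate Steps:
o(T) = 36
m(v) = √(27 + v) (m(v) = √(v + 27) = √(27 + v))
(q/372175 + 596738/(-297665)) - m(402) = (20751/372175 + 596738/(-297665)) - √(27 + 402) = (20751*(1/372175) + 596738*(-1/297665)) - √429 = (20751/372175 - 596738/297665) - √429 = -43182823747/22156694275 - √429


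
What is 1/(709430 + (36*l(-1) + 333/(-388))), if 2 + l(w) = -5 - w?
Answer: 388/275174699 ≈ 1.4100e-6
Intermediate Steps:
l(w) = -7 - w (l(w) = -2 + (-5 - w) = -7 - w)
1/(709430 + (36*l(-1) + 333/(-388))) = 1/(709430 + (36*(-7 - 1*(-1)) + 333/(-388))) = 1/(709430 + (36*(-7 + 1) + 333*(-1/388))) = 1/(709430 + (36*(-6) - 333/388)) = 1/(709430 + (-216 - 333/388)) = 1/(709430 - 84141/388) = 1/(275174699/388) = 388/275174699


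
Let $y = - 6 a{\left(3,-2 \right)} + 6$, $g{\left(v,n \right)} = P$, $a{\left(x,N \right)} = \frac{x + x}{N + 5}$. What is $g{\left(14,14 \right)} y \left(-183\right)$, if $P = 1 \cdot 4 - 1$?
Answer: $3294$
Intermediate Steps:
$a{\left(x,N \right)} = \frac{2 x}{5 + N}$
$P = 3$ ($P = 4 - 1 = 3$)
$g{\left(v,n \right)} = 3$
$y = -6$ ($y = - 6 \cdot 2 \cdot 3 \frac{1}{5 - 2} + 6 = - 6 \cdot 2 \cdot 3 \cdot \frac{1}{3} + 6 = \left(-6\right) 2 + 6 = -12 + 6 = -6$)
$g{\left(14,14 \right)} y \left(-183\right) = 3 \left(-6\right) \left(-183\right) = \left(-18\right) \left(-183\right) = 3294$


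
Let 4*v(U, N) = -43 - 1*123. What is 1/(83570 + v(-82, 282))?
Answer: 2/167057 ≈ 1.1972e-5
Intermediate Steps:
v(U, N) = -83/2 (v(U, N) = (-43 - 1*123)/4 = (-43 - 123)/4 = (¼)*(-166) = -83/2)
1/(83570 + v(-82, 282)) = 1/(83570 - 83/2) = 1/(167057/2) = 2/167057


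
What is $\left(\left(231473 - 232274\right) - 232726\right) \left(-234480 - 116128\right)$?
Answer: $81876434416$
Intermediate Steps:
$\left(\left(231473 - 232274\right) - 232726\right) \left(-234480 - 116128\right) = \left(-801 - 232726\right) \left(-350608\right) = \left(-233527\right) \left(-350608\right) = 81876434416$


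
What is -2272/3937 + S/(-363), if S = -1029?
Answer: 1075479/476377 ≈ 2.2576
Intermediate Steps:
-2272/3937 + S/(-363) = -2272/3937 - 1029/(-363) = -2272*1/3937 - 1029*(-1/363) = -2272/3937 + 343/121 = 1075479/476377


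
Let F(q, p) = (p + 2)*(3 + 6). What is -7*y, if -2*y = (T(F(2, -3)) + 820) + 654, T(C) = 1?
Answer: 10325/2 ≈ 5162.5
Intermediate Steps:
F(q, p) = 18 + 9*p (F(q, p) = (2 + p)*9 = 18 + 9*p)
y = -1475/2 (y = -((1 + 820) + 654)/2 = -(821 + 654)/2 = -1/2*1475 = -1475/2 ≈ -737.50)
-7*y = -7*(-1475/2) = 10325/2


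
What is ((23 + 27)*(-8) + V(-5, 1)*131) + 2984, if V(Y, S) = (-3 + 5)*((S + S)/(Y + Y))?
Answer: 12658/5 ≈ 2531.6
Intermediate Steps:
V(Y, S) = 2*S/Y (V(Y, S) = 2*((2*S)/((2*Y))) = 2*((2*S)*(1/(2*Y))) = 2*(S/Y) = 2*S/Y)
((23 + 27)*(-8) + V(-5, 1)*131) + 2984 = ((23 + 27)*(-8) + (2*1/(-5))*131) + 2984 = (50*(-8) + (2*1*(-1/5))*131) + 2984 = (-400 - 2/5*131) + 2984 = (-400 - 262/5) + 2984 = -2262/5 + 2984 = 12658/5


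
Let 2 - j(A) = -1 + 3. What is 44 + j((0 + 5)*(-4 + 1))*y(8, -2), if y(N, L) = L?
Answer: 44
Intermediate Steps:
j(A) = 0 (j(A) = 2 - (-1 + 3) = 2 - 1*2 = 2 - 2 = 0)
44 + j((0 + 5)*(-4 + 1))*y(8, -2) = 44 + 0*(-2) = 44 + 0 = 44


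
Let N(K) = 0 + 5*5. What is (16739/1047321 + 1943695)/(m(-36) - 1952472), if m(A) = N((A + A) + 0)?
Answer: -2035672607834/2044838744487 ≈ -0.99552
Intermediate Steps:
N(K) = 25 (N(K) = 0 + 25 = 25)
m(A) = 25
(16739/1047321 + 1943695)/(m(-36) - 1952472) = (16739/1047321 + 1943695)/(25 - 1952472) = (16739*(1/1047321) + 1943695)/(-1952447) = (16739/1047321 + 1943695)*(-1/1952447) = (2035672607834/1047321)*(-1/1952447) = -2035672607834/2044838744487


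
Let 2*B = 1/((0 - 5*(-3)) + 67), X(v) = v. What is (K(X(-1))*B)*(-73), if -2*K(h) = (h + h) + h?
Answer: -219/328 ≈ -0.66768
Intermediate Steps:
K(h) = -3*h/2 (K(h) = -((h + h) + h)/2 = -(2*h + h)/2 = -3*h/2)
B = 1/164 (B = 1/(2*((0 - 5*(-3)) + 67)) = 1/(2*((0 + 15) + 67)) = 1/(2*(15 + 67)) = (1/2)/82 = (1/2)*(1/82) = 1/164 ≈ 0.0060976)
(K(X(-1))*B)*(-73) = (-3/2*(-1)*(1/164))*(-73) = ((3/2)*(1/164))*(-73) = (3/328)*(-73) = -219/328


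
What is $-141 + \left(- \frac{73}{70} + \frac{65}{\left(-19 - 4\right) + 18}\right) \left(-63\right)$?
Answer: $\frac{7437}{10} \approx 743.7$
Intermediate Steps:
$-141 + \left(- \frac{73}{70} + \frac{65}{\left(-19 - 4\right) + 18}\right) \left(-63\right) = -141 + \left(\left(-73\right) \frac{1}{70} + \frac{65}{-23 + 18}\right) \left(-63\right) = -141 + \left(- \frac{73}{70} + \frac{65}{-5}\right) \left(-63\right) = -141 + \left(- \frac{73}{70} + 65 \left(- \frac{1}{5}\right)\right) \left(-63\right) = -141 + \left(- \frac{73}{70} - 13\right) \left(-63\right) = -141 - - \frac{8847}{10} = -141 + \frac{8847}{10} = \frac{7437}{10}$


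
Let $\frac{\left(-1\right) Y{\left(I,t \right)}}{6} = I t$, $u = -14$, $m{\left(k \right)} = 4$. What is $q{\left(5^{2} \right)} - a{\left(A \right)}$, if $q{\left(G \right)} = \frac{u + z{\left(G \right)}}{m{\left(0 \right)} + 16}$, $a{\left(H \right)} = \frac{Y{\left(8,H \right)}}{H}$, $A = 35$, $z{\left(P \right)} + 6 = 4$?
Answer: $\frac{236}{5} \approx 47.2$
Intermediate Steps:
$z{\left(P \right)} = -2$ ($z{\left(P \right)} = -6 + 4 = -2$)
$Y{\left(I,t \right)} = - 6 I t$
$a{\left(H \right)} = -48$ ($a{\left(H \right)} = \frac{\left(-6\right) 8 H}{H} = \frac{\left(-48\right) H}{H} = -48$)
$q{\left(G \right)} = - \frac{4}{5}$ ($q{\left(G \right)} = \frac{-14 - 2}{4 + 16} = - \frac{16}{20} = \left(-16\right) \frac{1}{20} = - \frac{4}{5}$)
$q{\left(5^{2} \right)} - a{\left(A \right)} = - \frac{4}{5} - -48 = - \frac{4}{5} + 48 = \frac{236}{5}$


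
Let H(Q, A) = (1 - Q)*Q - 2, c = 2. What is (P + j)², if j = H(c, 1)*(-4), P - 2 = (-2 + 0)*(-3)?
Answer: 576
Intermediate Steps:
H(Q, A) = -2 + Q*(1 - Q) (H(Q, A) = Q*(1 - Q) - 2 = -2 + Q*(1 - Q))
P = 8 (P = 2 + (-2 + 0)*(-3) = 2 - 2*(-3) = 2 + 6 = 8)
j = 16 (j = (-2 + 2 - 1*2²)*(-4) = (-2 + 2 - 1*4)*(-4) = (-2 + 2 - 4)*(-4) = -4*(-4) = 16)
(P + j)² = (8 + 16)² = 24² = 576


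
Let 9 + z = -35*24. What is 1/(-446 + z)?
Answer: -1/1295 ≈ -0.00077220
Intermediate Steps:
z = -849 (z = -9 - 35*24 = -9 - 840 = -849)
1/(-446 + z) = 1/(-446 - 849) = 1/(-1295) = -1/1295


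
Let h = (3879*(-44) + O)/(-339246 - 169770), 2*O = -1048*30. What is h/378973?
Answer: 2219/2296468102 ≈ 9.6627e-7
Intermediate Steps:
O = -15720 (O = (-1048*30)/2 = (½)*(-31440) = -15720)
h = 15533/42418 (h = (3879*(-44) - 15720)/(-339246 - 169770) = (-170676 - 15720)/(-509016) = -186396*(-1/509016) = 15533/42418 ≈ 0.36619)
h/378973 = (15533/42418)/378973 = (15533/42418)*(1/378973) = 2219/2296468102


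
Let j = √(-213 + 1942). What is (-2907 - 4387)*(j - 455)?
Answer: 3318770 - 7294*√1729 ≈ 3.0155e+6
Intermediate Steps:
j = √1729 ≈ 41.581
(-2907 - 4387)*(j - 455) = (-2907 - 4387)*(√1729 - 455) = -7294*(-455 + √1729) = 3318770 - 7294*√1729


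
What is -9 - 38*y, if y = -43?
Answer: 1625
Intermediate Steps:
-9 - 38*y = -9 - 38*(-43) = -9 + 1634 = 1625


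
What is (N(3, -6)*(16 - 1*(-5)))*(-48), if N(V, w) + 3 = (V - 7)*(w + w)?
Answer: -45360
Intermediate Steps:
N(V, w) = -3 + 2*w*(-7 + V) (N(V, w) = -3 + (V - 7)*(w + w) = -3 + (-7 + V)*(2*w) = -3 + 2*w*(-7 + V))
(N(3, -6)*(16 - 1*(-5)))*(-48) = ((-3 - 14*(-6) + 2*3*(-6))*(16 - 1*(-5)))*(-48) = ((-3 + 84 - 36)*(16 + 5))*(-48) = (45*21)*(-48) = 945*(-48) = -45360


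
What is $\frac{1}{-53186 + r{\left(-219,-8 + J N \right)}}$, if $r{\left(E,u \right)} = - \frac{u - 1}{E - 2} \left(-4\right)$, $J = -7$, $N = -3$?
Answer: $- \frac{221}{11754154} \approx -1.8802 \cdot 10^{-5}$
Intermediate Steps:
$r{\left(E,u \right)} = \frac{4 \left(-1 + u\right)}{-2 + E}$ ($r{\left(E,u \right)} = - \frac{-1 + u}{-2 + E} \left(-4\right) = \frac{4 \left(-1 + u\right)}{-2 + E}$)
$\frac{1}{-53186 + r{\left(-219,-8 + J N \right)}} = \frac{1}{-53186 + \frac{4 \left(-1 - -13\right)}{-2 - 219}} = \frac{1}{-53186 + \frac{4 \left(-1 + \left(-8 + 21\right)\right)}{-221}} = \frac{1}{-53186 + 4 \left(- \frac{1}{221}\right) \left(-1 + 13\right)} = \frac{1}{-53186 + 4 \left(- \frac{1}{221}\right) 12} = \frac{1}{-53186 - \frac{48}{221}} = \frac{1}{- \frac{11754154}{221}} = - \frac{221}{11754154}$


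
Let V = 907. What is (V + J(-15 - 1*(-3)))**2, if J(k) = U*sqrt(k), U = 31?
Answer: 811117 + 112468*I*sqrt(3) ≈ 8.1112e+5 + 1.948e+5*I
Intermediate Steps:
J(k) = 31*sqrt(k)
(V + J(-15 - 1*(-3)))**2 = (907 + 31*sqrt(-15 - 1*(-3)))**2 = (907 + 31*sqrt(-15 + 3))**2 = (907 + 31*sqrt(-12))**2 = (907 + 31*(2*I*sqrt(3)))**2 = (907 + 62*I*sqrt(3))**2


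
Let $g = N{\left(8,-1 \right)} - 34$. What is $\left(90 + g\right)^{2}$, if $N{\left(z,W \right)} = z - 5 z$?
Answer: $576$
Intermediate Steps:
$N{\left(z,W \right)} = - 4 z$
$g = -66$ ($g = \left(-4\right) 8 - 34 = -32 - 34 = -66$)
$\left(90 + g\right)^{2} = \left(90 - 66\right)^{2} = 24^{2} = 576$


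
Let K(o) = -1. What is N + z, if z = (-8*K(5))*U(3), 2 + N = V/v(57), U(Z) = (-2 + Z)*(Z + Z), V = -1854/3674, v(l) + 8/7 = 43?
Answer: 24752597/538241 ≈ 45.988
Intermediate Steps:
v(l) = 293/7 (v(l) = -8/7 + 43 = 293/7)
V = -927/1837 (V = -1854*1/3674 = -927/1837 ≈ -0.50463)
U(Z) = 2*Z*(-2 + Z) (U(Z) = (-2 + Z)*(2*Z) = 2*Z*(-2 + Z))
N = -1082971/538241 (N = -2 - 927/(1837*293/7) = -2 - 927/1837*7/293 = -2 - 6489/538241 = -1082971/538241 ≈ -2.0121)
z = 48 (z = (-8*(-1))*(2*3*(-2 + 3)) = 8*(2*3*1) = 8*6 = 48)
N + z = -1082971/538241 + 48 = 24752597/538241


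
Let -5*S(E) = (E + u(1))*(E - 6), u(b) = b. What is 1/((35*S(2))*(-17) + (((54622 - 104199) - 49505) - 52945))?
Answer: -1/153455 ≈ -6.5166e-6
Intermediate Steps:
S(E) = -(1 + E)*(-6 + E)/5 (S(E) = -(E + 1)*(E - 6)/5 = -(1 + E)*(-6 + E)/5)
1/((35*S(2))*(-17) + (((54622 - 104199) - 49505) - 52945)) = 1/((35*(6/5 + 2 - 1/5*2**2))*(-17) + (((54622 - 104199) - 49505) - 52945)) = 1/((35*(6/5 + 2 - 1/5*4))*(-17) + ((-49577 - 49505) - 52945)) = 1/((35*(6/5 + 2 - 4/5))*(-17) + (-99082 - 52945)) = 1/((35*(12/5))*(-17) - 152027) = 1/(84*(-17) - 152027) = 1/(-1428 - 152027) = 1/(-153455) = -1/153455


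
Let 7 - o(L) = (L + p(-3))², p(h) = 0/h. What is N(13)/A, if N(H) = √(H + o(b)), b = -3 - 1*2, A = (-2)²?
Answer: I*√5/4 ≈ 0.55902*I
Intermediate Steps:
p(h) = 0
A = 4
b = -5 (b = -3 - 2 = -5)
o(L) = 7 - L² (o(L) = 7 - (L + 0)² = 7 - L²)
N(H) = √(-18 + H) (N(H) = √(H + (7 - 1*(-5)²)) = √(H + (7 - 1*25)) = √(H + (7 - 25)) = √(H - 18) = √(-18 + H))
N(13)/A = √(-18 + 13)/4 = √(-5)*(¼) = (I*√5)*(¼) = I*√5/4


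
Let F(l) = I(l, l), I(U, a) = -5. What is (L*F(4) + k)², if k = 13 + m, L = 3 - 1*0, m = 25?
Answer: 529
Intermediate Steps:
F(l) = -5
L = 3 (L = 3 + 0 = 3)
k = 38 (k = 13 + 25 = 38)
(L*F(4) + k)² = (3*(-5) + 38)² = (-15 + 38)² = 23² = 529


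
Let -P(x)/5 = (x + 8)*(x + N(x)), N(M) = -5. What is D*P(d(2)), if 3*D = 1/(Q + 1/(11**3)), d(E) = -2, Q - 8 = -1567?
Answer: -46585/1037514 ≈ -0.044901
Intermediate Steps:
Q = -1559 (Q = 8 - 1567 = -1559)
P(x) = -5*(-5 + x)*(8 + x) (P(x) = -5*(x + 8)*(x - 5) = -5*(8 + x)*(-5 + x) = -5*(-5 + x)*(8 + x))
D = -1331/6225084 (D = 1/(3*(-1559 + 1/(11**3))) = 1/(3*(-1559 + 1/1331)) = 1/(3*(-2075028/1331)) = (1/3)*(-1331/2075028) = -1331/6225084 ≈ -0.00021381)
D*P(d(2)) = -1331*(200 - 15*(-2) - 5*(-2)**2)/6225084 = -1331*(200 + 30 - 5*4)/6225084 = -1331*(200 + 30 - 20)/6225084 = -1331/6225084*210 = -46585/1037514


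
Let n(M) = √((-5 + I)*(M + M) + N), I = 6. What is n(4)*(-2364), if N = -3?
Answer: -2364*√5 ≈ -5286.1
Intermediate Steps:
n(M) = √(-3 + 2*M) (n(M) = √((-5 + 6)*(M + M) - 3) = √(1*(2*M) - 3) = √(2*M - 3) = √(-3 + 2*M))
n(4)*(-2364) = √(-3 + 2*4)*(-2364) = √(-3 + 8)*(-2364) = √5*(-2364) = -2364*√5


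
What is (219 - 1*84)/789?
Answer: 45/263 ≈ 0.17110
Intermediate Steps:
(219 - 1*84)/789 = (219 - 84)*(1/789) = 135*(1/789) = 45/263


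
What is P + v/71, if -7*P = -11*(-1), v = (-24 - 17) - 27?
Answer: -1257/497 ≈ -2.5292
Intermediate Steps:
v = -68 (v = -41 - 27 = -68)
P = -11/7 (P = -(-11)*(-1)/7 = -⅐*11 = -11/7 ≈ -1.5714)
P + v/71 = -11/7 - 68/71 = -1257/497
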